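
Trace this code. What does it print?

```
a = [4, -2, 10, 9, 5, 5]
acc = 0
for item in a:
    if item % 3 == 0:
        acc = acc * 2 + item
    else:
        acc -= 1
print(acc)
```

1

item=4: not %3==0, acc = 0-1 = -1
item=-2: not %3==0, acc = (-1)-1 = -2
item=10: not %3==0, acc = (-2)-1 = -3
item=9: %3==0, acc = (-3)*2+9 = 3
item=5: not %3==0, acc = 3-1 = 2
item=5: not %3==0, acc = 2-1 = 1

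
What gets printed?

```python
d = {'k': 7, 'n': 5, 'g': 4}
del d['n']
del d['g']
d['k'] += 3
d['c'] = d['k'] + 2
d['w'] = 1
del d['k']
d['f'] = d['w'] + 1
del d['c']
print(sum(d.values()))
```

del 'n' → {'k': 7, 'g': 4}
del 'g' → {'k': 7}
d['k'] = 7+3 = 10 → {'k': 10}
d['c'] = d['k']+2 = 12 → {'k': 10, 'c': 12}
d['w'] = 1 → {'k': 10, 'c': 12, 'w': 1}
del 'k' → {'c': 12, 'w': 1}
d['f'] = d['w']+1 = 2 → {'c': 12, 'w': 1, 'f': 2}
del 'c' → {'w': 1, 'f': 2}
sum of values = 3

3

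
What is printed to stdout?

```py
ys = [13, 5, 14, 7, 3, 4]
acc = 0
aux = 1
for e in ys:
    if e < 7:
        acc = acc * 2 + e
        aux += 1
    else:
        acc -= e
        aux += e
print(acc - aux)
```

e=13: not <7, acc = 0-13 = -13; aux=14
e=5: <7, acc = (-13)*2+5 = -21; aux=15
e=14: not <7, acc = (-21)-14 = -35; aux=29
e=7: not <7, acc = (-35)-7 = -42; aux=36
e=3: <7, acc = (-42)*2+3 = -81; aux=37
e=4: <7, acc = (-81)*2+4 = -158; aux=38
acc-aux = (-158)-38 = -196

-196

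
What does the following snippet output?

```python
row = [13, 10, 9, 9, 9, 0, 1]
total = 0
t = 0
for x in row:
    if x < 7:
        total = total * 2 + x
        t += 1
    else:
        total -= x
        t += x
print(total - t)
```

x=13: not <7, total = 0-13 = -13; t=13
x=10: not <7, total = (-13)-10 = -23; t=23
x=9: not <7, total = (-23)-9 = -32; t=32
x=9: not <7, total = (-32)-9 = -41; t=41
x=9: not <7, total = (-41)-9 = -50; t=50
x=0: <7, total = (-50)*2+0 = -100; t=51
x=1: <7, total = (-100)*2+1 = -199; t=52
total-t = (-199)-52 = -251

-251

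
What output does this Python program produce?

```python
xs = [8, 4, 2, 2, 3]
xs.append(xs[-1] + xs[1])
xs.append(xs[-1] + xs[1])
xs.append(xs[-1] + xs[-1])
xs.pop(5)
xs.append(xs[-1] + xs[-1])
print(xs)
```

[8, 4, 2, 2, 3, 11, 22, 44]

append xs[-1]+xs[1] = 3+4 = 7 → [8, 4, 2, 2, 3, 7]
append xs[-1]+xs[1] = 7+4 = 11 → [8, 4, 2, 2, 3, 7, 11]
append xs[-1]+xs[-1] = 11+11 = 22 → [8, 4, 2, 2, 3, 7, 11, 22]
pop(5) removes 7 → [8, 4, 2, 2, 3, 11, 22]
append xs[-1]+xs[-1] = 22+22 = 44 → [8, 4, 2, 2, 3, 11, 22, 44]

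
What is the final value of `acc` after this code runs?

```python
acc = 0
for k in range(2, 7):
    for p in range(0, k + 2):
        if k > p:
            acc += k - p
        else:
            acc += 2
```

k=2,p=0: 2>0, acc = 0+2 = 2
k=2,p=1: 2>1, acc = 2+1 = 3
k=2,p=2: not 2>2, acc = 3+2 = 5
k=2,p=3: not 2>3, acc = 5+2 = 7
k=3,p=0: 3>0, acc = 7+3 = 10
k=3,p=1: 3>1, acc = 10+2 = 12
k=3,p=2: 3>2, acc = 12+1 = 13
k=3,p=3: not 3>3, acc = 13+2 = 15
k=3,p=4: not 3>4, acc = 15+2 = 17
k=4,p=0: 4>0, acc = 17+4 = 21
k=4,p=1: 4>1, acc = 21+3 = 24
k=4,p=2: 4>2, acc = 24+2 = 26
k=4,p=3: 4>3, acc = 26+1 = 27
k=4,p=4: not 4>4, acc = 27+2 = 29
k=4,p=5: not 4>5, acc = 29+2 = 31
k=5,p=0: 5>0, acc = 31+5 = 36
k=5,p=1: 5>1, acc = 36+4 = 40
k=5,p=2: 5>2, acc = 40+3 = 43
k=5,p=3: 5>3, acc = 43+2 = 45
k=5,p=4: 5>4, acc = 45+1 = 46
k=5,p=5: not 5>5, acc = 46+2 = 48
k=5,p=6: not 5>6, acc = 48+2 = 50
k=6,p=0: 6>0, acc = 50+6 = 56
k=6,p=1: 6>1, acc = 56+5 = 61
k=6,p=2: 6>2, acc = 61+4 = 65
k=6,p=3: 6>3, acc = 65+3 = 68
k=6,p=4: 6>4, acc = 68+2 = 70
k=6,p=5: 6>5, acc = 70+1 = 71
k=6,p=6: not 6>6, acc = 71+2 = 73
k=6,p=7: not 6>7, acc = 73+2 = 75

75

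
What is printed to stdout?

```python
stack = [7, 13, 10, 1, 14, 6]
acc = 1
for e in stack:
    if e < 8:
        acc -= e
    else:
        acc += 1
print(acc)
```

e=7: <8, acc = 1-7 = -6
e=13: not <8, acc = (-6)+1 = -5
e=10: not <8, acc = (-5)+1 = -4
e=1: <8, acc = (-4)-1 = -5
e=14: not <8, acc = (-5)+1 = -4
e=6: <8, acc = (-4)-6 = -10

-10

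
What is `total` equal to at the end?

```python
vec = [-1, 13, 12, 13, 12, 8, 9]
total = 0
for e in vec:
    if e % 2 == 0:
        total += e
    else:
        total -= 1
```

28

e=-1: not even, total = 0-1 = -1
e=13: not even, total = (-1)-1 = -2
e=12: even, total = (-2)+12 = 10
e=13: not even, total = 10-1 = 9
e=12: even, total = 9+12 = 21
e=8: even, total = 21+8 = 29
e=9: not even, total = 29-1 = 28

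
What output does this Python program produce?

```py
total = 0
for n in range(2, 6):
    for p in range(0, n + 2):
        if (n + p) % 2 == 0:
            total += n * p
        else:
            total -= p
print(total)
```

54

n=2,p=0: even sum, total = 0+0 = 0
n=2,p=1: odd sum, total = 0-1 = -1
n=2,p=2: even sum, total = (-1)+4 = 3
n=2,p=3: odd sum, total = 3-3 = 0
n=3,p=0: odd sum, total = 0-0 = 0
n=3,p=1: even sum, total = 0+3 = 3
n=3,p=2: odd sum, total = 3-2 = 1
n=3,p=3: even sum, total = 1+9 = 10
n=3,p=4: odd sum, total = 10-4 = 6
n=4,p=0: even sum, total = 6+0 = 6
n=4,p=1: odd sum, total = 6-1 = 5
n=4,p=2: even sum, total = 5+8 = 13
n=4,p=3: odd sum, total = 13-3 = 10
n=4,p=4: even sum, total = 10+16 = 26
n=4,p=5: odd sum, total = 26-5 = 21
n=5,p=0: odd sum, total = 21-0 = 21
n=5,p=1: even sum, total = 21+5 = 26
n=5,p=2: odd sum, total = 26-2 = 24
n=5,p=3: even sum, total = 24+15 = 39
n=5,p=4: odd sum, total = 39-4 = 35
n=5,p=5: even sum, total = 35+25 = 60
n=5,p=6: odd sum, total = 60-6 = 54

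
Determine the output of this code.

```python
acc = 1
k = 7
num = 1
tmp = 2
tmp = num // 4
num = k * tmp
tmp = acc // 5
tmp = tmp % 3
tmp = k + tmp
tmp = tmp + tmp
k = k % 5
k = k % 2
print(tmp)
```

14

tmp = 1//4 = 0
num = 7*0 = 0
tmp = 1//5 = 0
tmp = 0%3 = 0
tmp = 7+0 = 7
tmp = 7+7 = 14
k = 7%5 = 2
k = 2%2 = 0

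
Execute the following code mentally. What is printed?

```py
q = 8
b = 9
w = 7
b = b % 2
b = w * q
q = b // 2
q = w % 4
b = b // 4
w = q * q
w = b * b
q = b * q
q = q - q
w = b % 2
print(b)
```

b = 9%2 = 1
b = 7*8 = 56
q = 56//2 = 28
q = 7%4 = 3
b = 56//4 = 14
w = 3*3 = 9
w = 14*14 = 196
q = 14*3 = 42
q = 42-42 = 0
w = 14%2 = 0

14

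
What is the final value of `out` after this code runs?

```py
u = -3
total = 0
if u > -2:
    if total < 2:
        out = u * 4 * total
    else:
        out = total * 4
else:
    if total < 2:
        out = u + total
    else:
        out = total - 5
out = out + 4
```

u=-3, total=0
u > -2 is False; total < 2 is True
→ out = u + total = -3
out = (-3)+4 = 1

1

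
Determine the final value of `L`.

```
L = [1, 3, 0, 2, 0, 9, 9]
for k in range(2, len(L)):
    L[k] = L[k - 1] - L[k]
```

k=2: L[2] = 3-0 = 3 → [1, 3, 3, 2, 0, 9, 9]
k=3: L[3] = 3-2 = 1 → [1, 3, 3, 1, 0, 9, 9]
k=4: L[4] = 1-0 = 1 → [1, 3, 3, 1, 1, 9, 9]
k=5: L[5] = 1-9 = -8 → [1, 3, 3, 1, 1, -8, 9]
k=6: L[6] = (-8)-9 = -17 → [1, 3, 3, 1, 1, -8, -17]

[1, 3, 3, 1, 1, -8, -17]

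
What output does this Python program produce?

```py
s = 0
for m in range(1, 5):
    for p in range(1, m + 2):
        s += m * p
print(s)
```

105

m=1,p=1: s = 0+1 = 1
m=1,p=2: s = 1+2 = 3
m=2,p=1: s = 3+2 = 5
m=2,p=2: s = 5+4 = 9
m=2,p=3: s = 9+6 = 15
m=3,p=1: s = 15+3 = 18
m=3,p=2: s = 18+6 = 24
m=3,p=3: s = 24+9 = 33
m=3,p=4: s = 33+12 = 45
m=4,p=1: s = 45+4 = 49
m=4,p=2: s = 49+8 = 57
m=4,p=3: s = 57+12 = 69
m=4,p=4: s = 69+16 = 85
m=4,p=5: s = 85+20 = 105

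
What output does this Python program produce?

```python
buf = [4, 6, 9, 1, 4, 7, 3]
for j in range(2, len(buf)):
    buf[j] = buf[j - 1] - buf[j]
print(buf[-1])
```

-18

j=2: buf[2] = 6-9 = -3 → [4, 6, -3, 1, 4, 7, 3]
j=3: buf[3] = (-3)-1 = -4 → [4, 6, -3, -4, 4, 7, 3]
j=4: buf[4] = (-4)-4 = -8 → [4, 6, -3, -4, -8, 7, 3]
j=5: buf[5] = (-8)-7 = -15 → [4, 6, -3, -4, -8, -15, 3]
j=6: buf[6] = (-15)-3 = -18 → [4, 6, -3, -4, -8, -15, -18]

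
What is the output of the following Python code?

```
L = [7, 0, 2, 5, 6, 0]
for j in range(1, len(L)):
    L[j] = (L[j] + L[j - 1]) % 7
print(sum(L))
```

j=1: L[1] = (0+7)%7 = 0 → [7, 0, 2, 5, 6, 0]
j=2: L[2] = (2+0)%7 = 2 → [7, 0, 2, 5, 6, 0]
j=3: L[3] = (5+2)%7 = 0 → [7, 0, 2, 0, 6, 0]
j=4: L[4] = (6+0)%7 = 6 → [7, 0, 2, 0, 6, 0]
j=5: L[5] = (0+6)%7 = 6 → [7, 0, 2, 0, 6, 6]
sum = 21

21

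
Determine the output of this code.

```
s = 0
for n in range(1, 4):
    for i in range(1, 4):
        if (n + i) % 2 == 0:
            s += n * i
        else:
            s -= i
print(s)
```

12

n=1,i=1: even sum, s = 0+1 = 1
n=1,i=2: odd sum, s = 1-2 = -1
n=1,i=3: even sum, s = (-1)+3 = 2
n=2,i=1: odd sum, s = 2-1 = 1
n=2,i=2: even sum, s = 1+4 = 5
n=2,i=3: odd sum, s = 5-3 = 2
n=3,i=1: even sum, s = 2+3 = 5
n=3,i=2: odd sum, s = 5-2 = 3
n=3,i=3: even sum, s = 3+9 = 12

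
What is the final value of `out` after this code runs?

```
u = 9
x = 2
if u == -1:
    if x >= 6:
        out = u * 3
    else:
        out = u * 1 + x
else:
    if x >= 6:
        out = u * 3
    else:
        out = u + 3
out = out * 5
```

60

u=9, x=2
u == -1 is False; x >= 6 is False
→ out = u + 3 = 12
out = 12*5 = 60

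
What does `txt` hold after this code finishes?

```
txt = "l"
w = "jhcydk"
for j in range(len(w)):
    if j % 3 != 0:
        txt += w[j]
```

'lhcdk'

j=0: skip
j=1: add 'h' → 'lh'
j=2: add 'c' → 'lhc'
j=3: skip
j=4: add 'd' → 'lhcd'
j=5: add 'k' → 'lhcdk'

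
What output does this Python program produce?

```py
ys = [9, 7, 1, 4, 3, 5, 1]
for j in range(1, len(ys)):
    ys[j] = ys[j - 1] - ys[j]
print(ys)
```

[9, 2, 1, -3, -6, -11, -12]

j=1: ys[1] = 9-7 = 2 → [9, 2, 1, 4, 3, 5, 1]
j=2: ys[2] = 2-1 = 1 → [9, 2, 1, 4, 3, 5, 1]
j=3: ys[3] = 1-4 = -3 → [9, 2, 1, -3, 3, 5, 1]
j=4: ys[4] = (-3)-3 = -6 → [9, 2, 1, -3, -6, 5, 1]
j=5: ys[5] = (-6)-5 = -11 → [9, 2, 1, -3, -6, -11, 1]
j=6: ys[6] = (-11)-1 = -12 → [9, 2, 1, -3, -6, -11, -12]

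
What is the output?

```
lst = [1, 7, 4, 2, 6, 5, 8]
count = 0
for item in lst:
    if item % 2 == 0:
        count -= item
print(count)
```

item=1: not even
item=7: not even
item=4: even, count = 0-4 = -4
item=2: even, count = (-4)-2 = -6
item=6: even, count = (-6)-6 = -12
item=5: not even
item=8: even, count = (-12)-8 = -20

-20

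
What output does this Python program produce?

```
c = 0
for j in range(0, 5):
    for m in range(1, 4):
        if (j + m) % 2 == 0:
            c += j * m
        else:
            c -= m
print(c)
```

12

j=0,m=1: odd sum, c = 0-1 = -1
j=0,m=2: even sum, c = (-1)+0 = -1
j=0,m=3: odd sum, c = (-1)-3 = -4
j=1,m=1: even sum, c = (-4)+1 = -3
j=1,m=2: odd sum, c = (-3)-2 = -5
j=1,m=3: even sum, c = (-5)+3 = -2
j=2,m=1: odd sum, c = (-2)-1 = -3
j=2,m=2: even sum, c = (-3)+4 = 1
j=2,m=3: odd sum, c = 1-3 = -2
j=3,m=1: even sum, c = (-2)+3 = 1
j=3,m=2: odd sum, c = 1-2 = -1
j=3,m=3: even sum, c = (-1)+9 = 8
j=4,m=1: odd sum, c = 8-1 = 7
j=4,m=2: even sum, c = 7+8 = 15
j=4,m=3: odd sum, c = 15-3 = 12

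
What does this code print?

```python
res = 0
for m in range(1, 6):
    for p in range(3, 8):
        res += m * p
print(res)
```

375

m=1,p=3: res = 0+3 = 3
m=1,p=4: res = 3+4 = 7
m=1,p=5: res = 7+5 = 12
m=1,p=6: res = 12+6 = 18
m=1,p=7: res = 18+7 = 25
m=2,p=3: res = 25+6 = 31
m=2,p=4: res = 31+8 = 39
m=2,p=5: res = 39+10 = 49
m=2,p=6: res = 49+12 = 61
m=2,p=7: res = 61+14 = 75
m=3,p=3: res = 75+9 = 84
m=3,p=4: res = 84+12 = 96
m=3,p=5: res = 96+15 = 111
m=3,p=6: res = 111+18 = 129
m=3,p=7: res = 129+21 = 150
m=4,p=3: res = 150+12 = 162
m=4,p=4: res = 162+16 = 178
m=4,p=5: res = 178+20 = 198
m=4,p=6: res = 198+24 = 222
m=4,p=7: res = 222+28 = 250
m=5,p=3: res = 250+15 = 265
m=5,p=4: res = 265+20 = 285
m=5,p=5: res = 285+25 = 310
m=5,p=6: res = 310+30 = 340
m=5,p=7: res = 340+35 = 375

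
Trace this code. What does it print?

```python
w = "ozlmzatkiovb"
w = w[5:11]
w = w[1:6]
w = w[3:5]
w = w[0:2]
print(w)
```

slice [5:11] → 'atkiov'
slice [1:6] → 'tkiov'
slice [3:5] → 'ov'
slice [0:2] → 'ov'

ov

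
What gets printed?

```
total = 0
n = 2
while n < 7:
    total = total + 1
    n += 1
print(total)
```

n=2: total = 0+1 = 1
n=3: total = 1+1 = 2
n=4: total = 2+1 = 3
n=5: total = 3+1 = 4
n=6: total = 4+1 = 5

5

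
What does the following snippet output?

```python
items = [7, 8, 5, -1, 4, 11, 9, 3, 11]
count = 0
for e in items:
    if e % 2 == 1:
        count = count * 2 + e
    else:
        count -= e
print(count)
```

157

e=7: odd, count = 0*2+7 = 7
e=8: not odd, count = 7-8 = -1
e=5: odd, count = (-1)*2+5 = 3
e=-1: odd, count = 3*2+(-1) = 5
e=4: not odd, count = 5-4 = 1
e=11: odd, count = 1*2+11 = 13
e=9: odd, count = 13*2+9 = 35
e=3: odd, count = 35*2+3 = 73
e=11: odd, count = 73*2+11 = 157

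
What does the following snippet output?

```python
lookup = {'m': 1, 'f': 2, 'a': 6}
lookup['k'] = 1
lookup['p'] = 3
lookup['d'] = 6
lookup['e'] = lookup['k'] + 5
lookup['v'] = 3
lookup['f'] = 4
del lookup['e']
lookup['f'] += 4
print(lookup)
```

{'m': 1, 'f': 8, 'a': 6, 'k': 1, 'p': 3, 'd': 6, 'v': 3}

lookup['k'] = 1 → {'m': 1, 'f': 2, 'a': 6, 'k': 1}
lookup['p'] = 3 → {'m': 1, 'f': 2, 'a': 6, 'k': 1, 'p': 3}
lookup['d'] = 6 → {'m': 1, 'f': 2, 'a': 6, 'k': 1, 'p': 3, 'd': 6}
lookup['e'] = lookup['k']+5 = 6 → {'m': 1, 'f': 2, 'a': 6, 'k': 1, 'p': 3, 'd': 6, 'e': 6}
lookup['v'] = 3 → {'m': 1, 'f': 2, 'a': 6, 'k': 1, 'p': 3, 'd': 6, 'e': 6, 'v': 3}
lookup['f'] = 4 → {'m': 1, 'f': 4, 'a': 6, 'k': 1, 'p': 3, 'd': 6, 'e': 6, 'v': 3}
del 'e' → {'m': 1, 'f': 4, 'a': 6, 'k': 1, 'p': 3, 'd': 6, 'v': 3}
lookup['f'] = 4+4 = 8 → {'m': 1, 'f': 8, 'a': 6, 'k': 1, 'p': 3, 'd': 6, 'v': 3}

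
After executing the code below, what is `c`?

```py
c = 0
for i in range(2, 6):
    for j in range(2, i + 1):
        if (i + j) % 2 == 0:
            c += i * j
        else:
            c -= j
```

66

i=2,j=2: even sum, c = 0+4 = 4
i=3,j=2: odd sum, c = 4-2 = 2
i=3,j=3: even sum, c = 2+9 = 11
i=4,j=2: even sum, c = 11+8 = 19
i=4,j=3: odd sum, c = 19-3 = 16
i=4,j=4: even sum, c = 16+16 = 32
i=5,j=2: odd sum, c = 32-2 = 30
i=5,j=3: even sum, c = 30+15 = 45
i=5,j=4: odd sum, c = 45-4 = 41
i=5,j=5: even sum, c = 41+25 = 66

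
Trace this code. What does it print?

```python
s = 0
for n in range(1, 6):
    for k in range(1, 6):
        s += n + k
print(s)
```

n=1,k=1: s = 0+2 = 2
n=1,k=2: s = 2+3 = 5
n=1,k=3: s = 5+4 = 9
n=1,k=4: s = 9+5 = 14
n=1,k=5: s = 14+6 = 20
n=2,k=1: s = 20+3 = 23
n=2,k=2: s = 23+4 = 27
n=2,k=3: s = 27+5 = 32
n=2,k=4: s = 32+6 = 38
n=2,k=5: s = 38+7 = 45
n=3,k=1: s = 45+4 = 49
n=3,k=2: s = 49+5 = 54
n=3,k=3: s = 54+6 = 60
n=3,k=4: s = 60+7 = 67
n=3,k=5: s = 67+8 = 75
n=4,k=1: s = 75+5 = 80
n=4,k=2: s = 80+6 = 86
n=4,k=3: s = 86+7 = 93
n=4,k=4: s = 93+8 = 101
n=4,k=5: s = 101+9 = 110
n=5,k=1: s = 110+6 = 116
n=5,k=2: s = 116+7 = 123
n=5,k=3: s = 123+8 = 131
n=5,k=4: s = 131+9 = 140
n=5,k=5: s = 140+10 = 150

150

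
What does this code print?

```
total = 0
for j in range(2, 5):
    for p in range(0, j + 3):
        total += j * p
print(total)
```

149

j=2,p=0: total = 0+0 = 0
j=2,p=1: total = 0+2 = 2
j=2,p=2: total = 2+4 = 6
j=2,p=3: total = 6+6 = 12
j=2,p=4: total = 12+8 = 20
j=3,p=0: total = 20+0 = 20
j=3,p=1: total = 20+3 = 23
j=3,p=2: total = 23+6 = 29
j=3,p=3: total = 29+9 = 38
j=3,p=4: total = 38+12 = 50
j=3,p=5: total = 50+15 = 65
j=4,p=0: total = 65+0 = 65
j=4,p=1: total = 65+4 = 69
j=4,p=2: total = 69+8 = 77
j=4,p=3: total = 77+12 = 89
j=4,p=4: total = 89+16 = 105
j=4,p=5: total = 105+20 = 125
j=4,p=6: total = 125+24 = 149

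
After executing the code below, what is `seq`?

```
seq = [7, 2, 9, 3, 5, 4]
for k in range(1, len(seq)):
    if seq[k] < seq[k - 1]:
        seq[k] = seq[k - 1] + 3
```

[7, 10, 13, 16, 19, 22]

k=1: 2<7, seq[1] = 7+3 = 10 → [7, 10, 9, 3, 5, 4]
k=2: 9<10, seq[2] = 10+3 = 13 → [7, 10, 13, 3, 5, 4]
k=3: 3<13, seq[3] = 13+3 = 16 → [7, 10, 13, 16, 5, 4]
k=4: 5<16, seq[4] = 16+3 = 19 → [7, 10, 13, 16, 19, 4]
k=5: 4<19, seq[5] = 19+3 = 22 → [7, 10, 13, 16, 19, 22]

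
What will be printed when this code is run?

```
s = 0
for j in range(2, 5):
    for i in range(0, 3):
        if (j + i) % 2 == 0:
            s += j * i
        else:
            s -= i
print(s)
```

11

j=2,i=0: even sum, s = 0+0 = 0
j=2,i=1: odd sum, s = 0-1 = -1
j=2,i=2: even sum, s = (-1)+4 = 3
j=3,i=0: odd sum, s = 3-0 = 3
j=3,i=1: even sum, s = 3+3 = 6
j=3,i=2: odd sum, s = 6-2 = 4
j=4,i=0: even sum, s = 4+0 = 4
j=4,i=1: odd sum, s = 4-1 = 3
j=4,i=2: even sum, s = 3+8 = 11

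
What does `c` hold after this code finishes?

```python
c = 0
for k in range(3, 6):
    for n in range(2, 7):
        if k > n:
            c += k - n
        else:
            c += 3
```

k=3,n=2: 3>2, c = 0+1 = 1
k=3,n=3: not 3>3, c = 1+3 = 4
k=3,n=4: not 3>4, c = 4+3 = 7
k=3,n=5: not 3>5, c = 7+3 = 10
k=3,n=6: not 3>6, c = 10+3 = 13
k=4,n=2: 4>2, c = 13+2 = 15
k=4,n=3: 4>3, c = 15+1 = 16
k=4,n=4: not 4>4, c = 16+3 = 19
k=4,n=5: not 4>5, c = 19+3 = 22
k=4,n=6: not 4>6, c = 22+3 = 25
k=5,n=2: 5>2, c = 25+3 = 28
k=5,n=3: 5>3, c = 28+2 = 30
k=5,n=4: 5>4, c = 30+1 = 31
k=5,n=5: not 5>5, c = 31+3 = 34
k=5,n=6: not 5>6, c = 34+3 = 37

37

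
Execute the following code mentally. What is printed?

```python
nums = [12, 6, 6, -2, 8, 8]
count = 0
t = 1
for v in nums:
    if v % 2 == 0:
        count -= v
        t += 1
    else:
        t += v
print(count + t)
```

-31

v=12: even, count = 0-12 = -12; t=2
v=6: even, count = (-12)-6 = -18; t=3
v=6: even, count = (-18)-6 = -24; t=4
v=-2: even, count = (-24)-(-2) = -22; t=5
v=8: even, count = (-22)-8 = -30; t=6
v=8: even, count = (-30)-8 = -38; t=7
count+t = (-38)+7 = -31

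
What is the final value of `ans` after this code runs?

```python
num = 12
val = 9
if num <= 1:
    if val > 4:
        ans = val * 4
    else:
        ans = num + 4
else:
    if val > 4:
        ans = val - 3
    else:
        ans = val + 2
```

6

num=12, val=9
num <= 1 is False; val > 4 is True
→ ans = val - 3 = 6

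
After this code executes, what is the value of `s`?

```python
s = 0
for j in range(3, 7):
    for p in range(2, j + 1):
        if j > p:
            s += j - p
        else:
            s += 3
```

j=3,p=2: 3>2, s = 0+1 = 1
j=3,p=3: not 3>3, s = 1+3 = 4
j=4,p=2: 4>2, s = 4+2 = 6
j=4,p=3: 4>3, s = 6+1 = 7
j=4,p=4: not 4>4, s = 7+3 = 10
j=5,p=2: 5>2, s = 10+3 = 13
j=5,p=3: 5>3, s = 13+2 = 15
j=5,p=4: 5>4, s = 15+1 = 16
j=5,p=5: not 5>5, s = 16+3 = 19
j=6,p=2: 6>2, s = 19+4 = 23
j=6,p=3: 6>3, s = 23+3 = 26
j=6,p=4: 6>4, s = 26+2 = 28
j=6,p=5: 6>5, s = 28+1 = 29
j=6,p=6: not 6>6, s = 29+3 = 32

32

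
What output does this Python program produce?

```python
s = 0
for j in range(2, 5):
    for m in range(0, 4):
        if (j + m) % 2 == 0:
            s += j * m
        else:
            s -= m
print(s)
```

j=2,m=0: even sum, s = 0+0 = 0
j=2,m=1: odd sum, s = 0-1 = -1
j=2,m=2: even sum, s = (-1)+4 = 3
j=2,m=3: odd sum, s = 3-3 = 0
j=3,m=0: odd sum, s = 0-0 = 0
j=3,m=1: even sum, s = 0+3 = 3
j=3,m=2: odd sum, s = 3-2 = 1
j=3,m=3: even sum, s = 1+9 = 10
j=4,m=0: even sum, s = 10+0 = 10
j=4,m=1: odd sum, s = 10-1 = 9
j=4,m=2: even sum, s = 9+8 = 17
j=4,m=3: odd sum, s = 17-3 = 14

14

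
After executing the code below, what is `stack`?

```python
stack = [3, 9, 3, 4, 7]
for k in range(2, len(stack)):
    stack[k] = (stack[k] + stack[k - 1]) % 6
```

k=2: stack[2] = (3+9)%6 = 0 → [3, 9, 0, 4, 7]
k=3: stack[3] = (4+0)%6 = 4 → [3, 9, 0, 4, 7]
k=4: stack[4] = (7+4)%6 = 5 → [3, 9, 0, 4, 5]

[3, 9, 0, 4, 5]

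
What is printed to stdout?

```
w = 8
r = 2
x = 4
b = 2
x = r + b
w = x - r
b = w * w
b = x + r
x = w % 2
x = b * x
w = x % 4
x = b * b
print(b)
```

x = 2+2 = 4
w = 4-2 = 2
b = 2*2 = 4
b = 4+2 = 6
x = 2%2 = 0
x = 6*0 = 0
w = 0%4 = 0
x = 6*6 = 36

6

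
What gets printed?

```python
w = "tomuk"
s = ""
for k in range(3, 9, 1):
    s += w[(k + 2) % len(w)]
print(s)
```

k=3: add w[0]='t' → 't'
k=4: add w[1]='o' → 'to'
k=5: add w[2]='m' → 'tom'
k=6: add w[3]='u' → 'tomu'
k=7: add w[4]='k' → 'tomuk'
k=8: add w[0]='t' → 'tomukt'

tomukt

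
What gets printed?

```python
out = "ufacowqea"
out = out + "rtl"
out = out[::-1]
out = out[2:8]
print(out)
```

+ 'rtl' → 'ufacowqeartl'
reverse → 'ltraeqwocafu'
slice [2:8] → 'raeqwo'

raeqwo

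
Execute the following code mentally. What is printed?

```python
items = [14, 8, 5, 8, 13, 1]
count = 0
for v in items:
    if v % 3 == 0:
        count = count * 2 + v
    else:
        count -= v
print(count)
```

-49

v=14: not %3==0, count = 0-14 = -14
v=8: not %3==0, count = (-14)-8 = -22
v=5: not %3==0, count = (-22)-5 = -27
v=8: not %3==0, count = (-27)-8 = -35
v=13: not %3==0, count = (-35)-13 = -48
v=1: not %3==0, count = (-48)-1 = -49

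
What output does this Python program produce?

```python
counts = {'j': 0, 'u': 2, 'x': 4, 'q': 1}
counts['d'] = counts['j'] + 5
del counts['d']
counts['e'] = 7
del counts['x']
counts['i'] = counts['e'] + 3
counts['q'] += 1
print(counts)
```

counts['d'] = counts['j']+5 = 5 → {'j': 0, 'u': 2, 'x': 4, 'q': 1, 'd': 5}
del 'd' → {'j': 0, 'u': 2, 'x': 4, 'q': 1}
counts['e'] = 7 → {'j': 0, 'u': 2, 'x': 4, 'q': 1, 'e': 7}
del 'x' → {'j': 0, 'u': 2, 'q': 1, 'e': 7}
counts['i'] = counts['e']+3 = 10 → {'j': 0, 'u': 2, 'q': 1, 'e': 7, 'i': 10}
counts['q'] = 1+1 = 2 → {'j': 0, 'u': 2, 'q': 2, 'e': 7, 'i': 10}

{'j': 0, 'u': 2, 'q': 2, 'e': 7, 'i': 10}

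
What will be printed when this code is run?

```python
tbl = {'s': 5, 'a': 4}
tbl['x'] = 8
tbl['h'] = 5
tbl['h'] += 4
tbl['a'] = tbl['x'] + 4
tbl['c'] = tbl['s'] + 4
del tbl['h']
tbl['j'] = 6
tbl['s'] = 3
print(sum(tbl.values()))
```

38

tbl['x'] = 8 → {'s': 5, 'a': 4, 'x': 8}
tbl['h'] = 5 → {'s': 5, 'a': 4, 'x': 8, 'h': 5}
tbl['h'] = 5+4 = 9 → {'s': 5, 'a': 4, 'x': 8, 'h': 9}
tbl['a'] = tbl['x']+4 = 12 → {'s': 5, 'a': 12, 'x': 8, 'h': 9}
tbl['c'] = tbl['s']+4 = 9 → {'s': 5, 'a': 12, 'x': 8, 'h': 9, 'c': 9}
del 'h' → {'s': 5, 'a': 12, 'x': 8, 'c': 9}
tbl['j'] = 6 → {'s': 5, 'a': 12, 'x': 8, 'c': 9, 'j': 6}
tbl['s'] = 3 → {'s': 3, 'a': 12, 'x': 8, 'c': 9, 'j': 6}
sum of values = 38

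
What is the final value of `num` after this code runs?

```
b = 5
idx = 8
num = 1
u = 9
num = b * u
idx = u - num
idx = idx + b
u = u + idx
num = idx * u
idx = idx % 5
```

682

num = 5*9 = 45
idx = 9-45 = -36
idx = (-36)+5 = -31
u = 9+(-31) = -22
num = (-31)*(-22) = 682
idx = (-31)%5 = 4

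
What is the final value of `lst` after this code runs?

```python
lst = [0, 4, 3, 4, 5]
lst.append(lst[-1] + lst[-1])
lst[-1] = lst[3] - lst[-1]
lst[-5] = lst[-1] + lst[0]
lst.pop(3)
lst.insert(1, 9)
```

append lst[-1]+lst[-1] = 5+5 = 10 → [0, 4, 3, 4, 5, 10]
lst[-1] = lst[3]-lst[-1] = 4-10 = -6 → [0, 4, 3, 4, 5, -6]
lst[-5] = lst[-1]+lst[0] = (-6)+0 = -6 → [0, -6, 3, 4, 5, -6]
pop(3) removes 4 → [0, -6, 3, 5, -6]
insert 9 at 1 → [0, 9, -6, 3, 5, -6]

[0, 9, -6, 3, 5, -6]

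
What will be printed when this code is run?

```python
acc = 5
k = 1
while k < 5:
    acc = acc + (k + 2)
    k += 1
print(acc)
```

23

k=1: acc = 5+3 = 8
k=2: acc = 8+4 = 12
k=3: acc = 12+5 = 17
k=4: acc = 17+6 = 23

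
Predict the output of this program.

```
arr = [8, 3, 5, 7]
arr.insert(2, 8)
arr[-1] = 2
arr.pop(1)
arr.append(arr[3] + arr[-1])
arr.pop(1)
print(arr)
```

insert 8 at 2 → [8, 3, 8, 5, 7]
arr[-1] = 2 → [8, 3, 8, 5, 2]
pop(1) removes 3 → [8, 8, 5, 2]
append arr[3]+arr[-1] = 2+2 = 4 → [8, 8, 5, 2, 4]
pop(1) removes 8 → [8, 5, 2, 4]

[8, 5, 2, 4]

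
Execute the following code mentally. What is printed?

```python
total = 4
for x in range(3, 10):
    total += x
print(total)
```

46

x=3: total = 4+3 = 7
x=4: total = 7+4 = 11
x=5: total = 11+5 = 16
x=6: total = 16+6 = 22
x=7: total = 22+7 = 29
x=8: total = 29+8 = 37
x=9: total = 37+9 = 46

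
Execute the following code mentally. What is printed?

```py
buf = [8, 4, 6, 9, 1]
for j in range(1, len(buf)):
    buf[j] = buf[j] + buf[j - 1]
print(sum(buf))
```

j=1: buf[1] = 4+8 = 12 → [8, 12, 6, 9, 1]
j=2: buf[2] = 6+12 = 18 → [8, 12, 18, 9, 1]
j=3: buf[3] = 9+18 = 27 → [8, 12, 18, 27, 1]
j=4: buf[4] = 1+27 = 28 → [8, 12, 18, 27, 28]
sum = 93

93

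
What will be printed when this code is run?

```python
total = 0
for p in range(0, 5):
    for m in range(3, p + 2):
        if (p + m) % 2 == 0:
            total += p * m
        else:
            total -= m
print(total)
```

10

p=2,m=3: odd sum, total = 0-3 = -3
p=3,m=3: even sum, total = (-3)+9 = 6
p=3,m=4: odd sum, total = 6-4 = 2
p=4,m=3: odd sum, total = 2-3 = -1
p=4,m=4: even sum, total = (-1)+16 = 15
p=4,m=5: odd sum, total = 15-5 = 10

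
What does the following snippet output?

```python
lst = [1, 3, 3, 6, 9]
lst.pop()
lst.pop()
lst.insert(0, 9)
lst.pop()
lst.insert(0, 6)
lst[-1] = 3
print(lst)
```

[6, 9, 1, 3]

pop() removes 9 → [1, 3, 3, 6]
pop() removes 6 → [1, 3, 3]
insert 9 at 0 → [9, 1, 3, 3]
pop() removes 3 → [9, 1, 3]
insert 6 at 0 → [6, 9, 1, 3]
lst[-1] = 3 → [6, 9, 1, 3]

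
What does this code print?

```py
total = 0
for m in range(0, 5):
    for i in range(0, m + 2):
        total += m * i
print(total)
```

m=0,i=0: total = 0+0 = 0
m=0,i=1: total = 0+0 = 0
m=1,i=0: total = 0+0 = 0
m=1,i=1: total = 0+1 = 1
m=1,i=2: total = 1+2 = 3
m=2,i=0: total = 3+0 = 3
m=2,i=1: total = 3+2 = 5
m=2,i=2: total = 5+4 = 9
m=2,i=3: total = 9+6 = 15
m=3,i=0: total = 15+0 = 15
m=3,i=1: total = 15+3 = 18
m=3,i=2: total = 18+6 = 24
m=3,i=3: total = 24+9 = 33
m=3,i=4: total = 33+12 = 45
m=4,i=0: total = 45+0 = 45
m=4,i=1: total = 45+4 = 49
m=4,i=2: total = 49+8 = 57
m=4,i=3: total = 57+12 = 69
m=4,i=4: total = 69+16 = 85
m=4,i=5: total = 85+20 = 105

105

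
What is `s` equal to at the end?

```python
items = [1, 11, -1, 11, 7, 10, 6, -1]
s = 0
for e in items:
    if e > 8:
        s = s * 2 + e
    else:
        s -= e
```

e=1: not >8, s = 0-1 = -1
e=11: >8, s = (-1)*2+11 = 9
e=-1: not >8, s = 9-(-1) = 10
e=11: >8, s = 10*2+11 = 31
e=7: not >8, s = 31-7 = 24
e=10: >8, s = 24*2+10 = 58
e=6: not >8, s = 58-6 = 52
e=-1: not >8, s = 52-(-1) = 53

53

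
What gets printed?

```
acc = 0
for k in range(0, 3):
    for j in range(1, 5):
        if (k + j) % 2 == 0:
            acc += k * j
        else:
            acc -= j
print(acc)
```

k=0,j=1: odd sum, acc = 0-1 = -1
k=0,j=2: even sum, acc = (-1)+0 = -1
k=0,j=3: odd sum, acc = (-1)-3 = -4
k=0,j=4: even sum, acc = (-4)+0 = -4
k=1,j=1: even sum, acc = (-4)+1 = -3
k=1,j=2: odd sum, acc = (-3)-2 = -5
k=1,j=3: even sum, acc = (-5)+3 = -2
k=1,j=4: odd sum, acc = (-2)-4 = -6
k=2,j=1: odd sum, acc = (-6)-1 = -7
k=2,j=2: even sum, acc = (-7)+4 = -3
k=2,j=3: odd sum, acc = (-3)-3 = -6
k=2,j=4: even sum, acc = (-6)+8 = 2

2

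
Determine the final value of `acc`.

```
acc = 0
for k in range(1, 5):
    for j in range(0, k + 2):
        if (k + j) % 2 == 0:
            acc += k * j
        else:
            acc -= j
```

20

k=1,j=0: odd sum, acc = 0-0 = 0
k=1,j=1: even sum, acc = 0+1 = 1
k=1,j=2: odd sum, acc = 1-2 = -1
k=2,j=0: even sum, acc = (-1)+0 = -1
k=2,j=1: odd sum, acc = (-1)-1 = -2
k=2,j=2: even sum, acc = (-2)+4 = 2
k=2,j=3: odd sum, acc = 2-3 = -1
k=3,j=0: odd sum, acc = (-1)-0 = -1
k=3,j=1: even sum, acc = (-1)+3 = 2
k=3,j=2: odd sum, acc = 2-2 = 0
k=3,j=3: even sum, acc = 0+9 = 9
k=3,j=4: odd sum, acc = 9-4 = 5
k=4,j=0: even sum, acc = 5+0 = 5
k=4,j=1: odd sum, acc = 5-1 = 4
k=4,j=2: even sum, acc = 4+8 = 12
k=4,j=3: odd sum, acc = 12-3 = 9
k=4,j=4: even sum, acc = 9+16 = 25
k=4,j=5: odd sum, acc = 25-5 = 20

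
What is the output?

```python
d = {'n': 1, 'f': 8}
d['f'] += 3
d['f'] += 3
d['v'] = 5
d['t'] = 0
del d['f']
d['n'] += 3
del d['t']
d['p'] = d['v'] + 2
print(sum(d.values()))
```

d['f'] = 8+3 = 11 → {'n': 1, 'f': 11}
d['f'] = 11+3 = 14 → {'n': 1, 'f': 14}
d['v'] = 5 → {'n': 1, 'f': 14, 'v': 5}
d['t'] = 0 → {'n': 1, 'f': 14, 'v': 5, 't': 0}
del 'f' → {'n': 1, 'v': 5, 't': 0}
d['n'] = 1+3 = 4 → {'n': 4, 'v': 5, 't': 0}
del 't' → {'n': 4, 'v': 5}
d['p'] = d['v']+2 = 7 → {'n': 4, 'v': 5, 'p': 7}
sum of values = 16

16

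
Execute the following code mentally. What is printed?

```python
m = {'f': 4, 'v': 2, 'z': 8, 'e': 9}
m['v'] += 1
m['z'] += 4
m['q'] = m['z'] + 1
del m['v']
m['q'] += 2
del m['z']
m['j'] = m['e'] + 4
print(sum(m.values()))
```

m['v'] = 2+1 = 3 → {'f': 4, 'v': 3, 'z': 8, 'e': 9}
m['z'] = 8+4 = 12 → {'f': 4, 'v': 3, 'z': 12, 'e': 9}
m['q'] = m['z']+1 = 13 → {'f': 4, 'v': 3, 'z': 12, 'e': 9, 'q': 13}
del 'v' → {'f': 4, 'z': 12, 'e': 9, 'q': 13}
m['q'] = 13+2 = 15 → {'f': 4, 'z': 12, 'e': 9, 'q': 15}
del 'z' → {'f': 4, 'e': 9, 'q': 15}
m['j'] = m['e']+4 = 13 → {'f': 4, 'e': 9, 'q': 15, 'j': 13}
sum of values = 41

41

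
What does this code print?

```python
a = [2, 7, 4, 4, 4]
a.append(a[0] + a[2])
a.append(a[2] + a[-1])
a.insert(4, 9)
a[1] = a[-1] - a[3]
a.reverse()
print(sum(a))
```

append a[0]+a[2] = 2+4 = 6 → [2, 7, 4, 4, 4, 6]
append a[2]+a[-1] = 4+6 = 10 → [2, 7, 4, 4, 4, 6, 10]
insert 9 at 4 → [2, 7, 4, 4, 9, 4, 6, 10]
a[1] = a[-1]-a[3] = 10-4 = 6 → [2, 6, 4, 4, 9, 4, 6, 10]
reverse → [10, 6, 4, 9, 4, 4, 6, 2]
sum = 45

45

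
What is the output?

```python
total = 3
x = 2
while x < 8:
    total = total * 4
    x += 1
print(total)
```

x=2: total = 3*4 = 12
x=3: total = 12*4 = 48
x=4: total = 48*4 = 192
x=5: total = 192*4 = 768
x=6: total = 768*4 = 3072
x=7: total = 3072*4 = 12288

12288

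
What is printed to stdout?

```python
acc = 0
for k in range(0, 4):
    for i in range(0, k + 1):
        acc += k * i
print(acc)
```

k=0,i=0: acc = 0+0 = 0
k=1,i=0: acc = 0+0 = 0
k=1,i=1: acc = 0+1 = 1
k=2,i=0: acc = 1+0 = 1
k=2,i=1: acc = 1+2 = 3
k=2,i=2: acc = 3+4 = 7
k=3,i=0: acc = 7+0 = 7
k=3,i=1: acc = 7+3 = 10
k=3,i=2: acc = 10+6 = 16
k=3,i=3: acc = 16+9 = 25

25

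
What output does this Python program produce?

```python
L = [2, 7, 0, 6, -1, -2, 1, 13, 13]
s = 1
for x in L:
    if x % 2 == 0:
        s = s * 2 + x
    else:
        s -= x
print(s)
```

-39

x=2: even, s = 1*2+2 = 4
x=7: not even, s = 4-7 = -3
x=0: even, s = (-3)*2+0 = -6
x=6: even, s = (-6)*2+6 = -6
x=-1: not even, s = (-6)-(-1) = -5
x=-2: even, s = (-5)*2+(-2) = -12
x=1: not even, s = (-12)-1 = -13
x=13: not even, s = (-13)-13 = -26
x=13: not even, s = (-26)-13 = -39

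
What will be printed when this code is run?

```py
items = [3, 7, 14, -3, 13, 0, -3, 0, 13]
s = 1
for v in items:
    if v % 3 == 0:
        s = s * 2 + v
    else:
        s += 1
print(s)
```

91

v=3: %3==0, s = 1*2+3 = 5
v=7: not %3==0, s = 5+1 = 6
v=14: not %3==0, s = 6+1 = 7
v=-3: %3==0, s = 7*2+(-3) = 11
v=13: not %3==0, s = 11+1 = 12
v=0: %3==0, s = 12*2+0 = 24
v=-3: %3==0, s = 24*2+(-3) = 45
v=0: %3==0, s = 45*2+0 = 90
v=13: not %3==0, s = 90+1 = 91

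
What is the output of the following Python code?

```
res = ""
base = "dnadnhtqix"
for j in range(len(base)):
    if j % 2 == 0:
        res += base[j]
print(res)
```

j=0: add 'd' → 'd'
j=1: skip
j=2: add 'a' → 'da'
j=3: skip
j=4: add 'n' → 'dan'
j=5: skip
j=6: add 't' → 'dant'
j=7: skip
j=8: add 'i' → 'danti'
j=9: skip

danti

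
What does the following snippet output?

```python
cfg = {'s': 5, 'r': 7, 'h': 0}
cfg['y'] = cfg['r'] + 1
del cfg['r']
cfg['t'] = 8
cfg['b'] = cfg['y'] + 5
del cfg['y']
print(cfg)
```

cfg['y'] = cfg['r']+1 = 8 → {'s': 5, 'r': 7, 'h': 0, 'y': 8}
del 'r' → {'s': 5, 'h': 0, 'y': 8}
cfg['t'] = 8 → {'s': 5, 'h': 0, 'y': 8, 't': 8}
cfg['b'] = cfg['y']+5 = 13 → {'s': 5, 'h': 0, 'y': 8, 't': 8, 'b': 13}
del 'y' → {'s': 5, 'h': 0, 't': 8, 'b': 13}

{'s': 5, 'h': 0, 't': 8, 'b': 13}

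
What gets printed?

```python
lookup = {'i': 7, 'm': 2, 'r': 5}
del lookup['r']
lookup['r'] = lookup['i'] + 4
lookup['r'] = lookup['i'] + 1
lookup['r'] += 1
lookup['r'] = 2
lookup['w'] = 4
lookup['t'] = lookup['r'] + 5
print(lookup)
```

del 'r' → {'i': 7, 'm': 2}
lookup['r'] = lookup['i']+4 = 11 → {'i': 7, 'm': 2, 'r': 11}
lookup['r'] = lookup['i']+1 = 8 → {'i': 7, 'm': 2, 'r': 8}
lookup['r'] = 8+1 = 9 → {'i': 7, 'm': 2, 'r': 9}
lookup['r'] = 2 → {'i': 7, 'm': 2, 'r': 2}
lookup['w'] = 4 → {'i': 7, 'm': 2, 'r': 2, 'w': 4}
lookup['t'] = lookup['r']+5 = 7 → {'i': 7, 'm': 2, 'r': 2, 'w': 4, 't': 7}

{'i': 7, 'm': 2, 'r': 2, 'w': 4, 't': 7}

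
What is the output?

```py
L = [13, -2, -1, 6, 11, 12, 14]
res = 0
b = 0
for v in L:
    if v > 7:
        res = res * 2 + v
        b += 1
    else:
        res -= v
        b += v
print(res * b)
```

1134

v=13: >7, res = 0*2+13 = 13; b=1
v=-2: not >7, res = 13-(-2) = 15; b=-1
v=-1: not >7, res = 15-(-1) = 16; b=-2
v=6: not >7, res = 16-6 = 10; b=4
v=11: >7, res = 10*2+11 = 31; b=5
v=12: >7, res = 31*2+12 = 74; b=6
v=14: >7, res = 74*2+14 = 162; b=7
res*b = 162*7 = 1134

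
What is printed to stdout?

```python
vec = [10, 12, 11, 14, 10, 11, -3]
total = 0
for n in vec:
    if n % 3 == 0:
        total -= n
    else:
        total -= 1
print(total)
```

n=10: not %3==0, total = 0-1 = -1
n=12: %3==0, total = (-1)-12 = -13
n=11: not %3==0, total = (-13)-1 = -14
n=14: not %3==0, total = (-14)-1 = -15
n=10: not %3==0, total = (-15)-1 = -16
n=11: not %3==0, total = (-16)-1 = -17
n=-3: %3==0, total = (-17)-(-3) = -14

-14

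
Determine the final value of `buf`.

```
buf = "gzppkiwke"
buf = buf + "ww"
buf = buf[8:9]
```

+ 'ww' → 'gzppkiwkeww'
slice [8:9] → 'e'

'e'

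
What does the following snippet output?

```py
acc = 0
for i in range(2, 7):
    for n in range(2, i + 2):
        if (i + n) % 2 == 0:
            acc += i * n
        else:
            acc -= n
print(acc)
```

105

i=2,n=2: even sum, acc = 0+4 = 4
i=2,n=3: odd sum, acc = 4-3 = 1
i=3,n=2: odd sum, acc = 1-2 = -1
i=3,n=3: even sum, acc = (-1)+9 = 8
i=3,n=4: odd sum, acc = 8-4 = 4
i=4,n=2: even sum, acc = 4+8 = 12
i=4,n=3: odd sum, acc = 12-3 = 9
i=4,n=4: even sum, acc = 9+16 = 25
i=4,n=5: odd sum, acc = 25-5 = 20
i=5,n=2: odd sum, acc = 20-2 = 18
i=5,n=3: even sum, acc = 18+15 = 33
i=5,n=4: odd sum, acc = 33-4 = 29
i=5,n=5: even sum, acc = 29+25 = 54
i=5,n=6: odd sum, acc = 54-6 = 48
i=6,n=2: even sum, acc = 48+12 = 60
i=6,n=3: odd sum, acc = 60-3 = 57
i=6,n=4: even sum, acc = 57+24 = 81
i=6,n=5: odd sum, acc = 81-5 = 76
i=6,n=6: even sum, acc = 76+36 = 112
i=6,n=7: odd sum, acc = 112-7 = 105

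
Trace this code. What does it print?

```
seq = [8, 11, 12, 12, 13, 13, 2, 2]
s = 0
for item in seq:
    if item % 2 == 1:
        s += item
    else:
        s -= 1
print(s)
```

item=8: not odd, s = 0-1 = -1
item=11: odd, s = (-1)+11 = 10
item=12: not odd, s = 10-1 = 9
item=12: not odd, s = 9-1 = 8
item=13: odd, s = 8+13 = 21
item=13: odd, s = 21+13 = 34
item=2: not odd, s = 34-1 = 33
item=2: not odd, s = 33-1 = 32

32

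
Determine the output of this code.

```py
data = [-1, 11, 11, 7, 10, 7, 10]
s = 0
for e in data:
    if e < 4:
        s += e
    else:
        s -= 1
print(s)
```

-7

e=-1: <4, s = 0+(-1) = -1
e=11: not <4, s = (-1)-1 = -2
e=11: not <4, s = (-2)-1 = -3
e=7: not <4, s = (-3)-1 = -4
e=10: not <4, s = (-4)-1 = -5
e=7: not <4, s = (-5)-1 = -6
e=10: not <4, s = (-6)-1 = -7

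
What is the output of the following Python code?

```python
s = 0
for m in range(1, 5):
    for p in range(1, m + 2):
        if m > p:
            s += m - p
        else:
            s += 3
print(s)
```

34

m=1,p=1: not 1>1, s = 0+3 = 3
m=1,p=2: not 1>2, s = 3+3 = 6
m=2,p=1: 2>1, s = 6+1 = 7
m=2,p=2: not 2>2, s = 7+3 = 10
m=2,p=3: not 2>3, s = 10+3 = 13
m=3,p=1: 3>1, s = 13+2 = 15
m=3,p=2: 3>2, s = 15+1 = 16
m=3,p=3: not 3>3, s = 16+3 = 19
m=3,p=4: not 3>4, s = 19+3 = 22
m=4,p=1: 4>1, s = 22+3 = 25
m=4,p=2: 4>2, s = 25+2 = 27
m=4,p=3: 4>3, s = 27+1 = 28
m=4,p=4: not 4>4, s = 28+3 = 31
m=4,p=5: not 4>5, s = 31+3 = 34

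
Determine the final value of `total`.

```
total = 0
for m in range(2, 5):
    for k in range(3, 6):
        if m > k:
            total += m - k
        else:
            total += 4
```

m=2,k=3: not 2>3, total = 0+4 = 4
m=2,k=4: not 2>4, total = 4+4 = 8
m=2,k=5: not 2>5, total = 8+4 = 12
m=3,k=3: not 3>3, total = 12+4 = 16
m=3,k=4: not 3>4, total = 16+4 = 20
m=3,k=5: not 3>5, total = 20+4 = 24
m=4,k=3: 4>3, total = 24+1 = 25
m=4,k=4: not 4>4, total = 25+4 = 29
m=4,k=5: not 4>5, total = 29+4 = 33

33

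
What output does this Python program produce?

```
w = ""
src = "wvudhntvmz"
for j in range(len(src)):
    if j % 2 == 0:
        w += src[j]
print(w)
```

wuhtm

j=0: add 'w' → 'w'
j=1: skip
j=2: add 'u' → 'wu'
j=3: skip
j=4: add 'h' → 'wuh'
j=5: skip
j=6: add 't' → 'wuht'
j=7: skip
j=8: add 'm' → 'wuhtm'
j=9: skip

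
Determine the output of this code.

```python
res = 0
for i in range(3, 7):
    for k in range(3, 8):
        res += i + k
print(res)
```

190

i=3,k=3: res = 0+6 = 6
i=3,k=4: res = 6+7 = 13
i=3,k=5: res = 13+8 = 21
i=3,k=6: res = 21+9 = 30
i=3,k=7: res = 30+10 = 40
i=4,k=3: res = 40+7 = 47
i=4,k=4: res = 47+8 = 55
i=4,k=5: res = 55+9 = 64
i=4,k=6: res = 64+10 = 74
i=4,k=7: res = 74+11 = 85
i=5,k=3: res = 85+8 = 93
i=5,k=4: res = 93+9 = 102
i=5,k=5: res = 102+10 = 112
i=5,k=6: res = 112+11 = 123
i=5,k=7: res = 123+12 = 135
i=6,k=3: res = 135+9 = 144
i=6,k=4: res = 144+10 = 154
i=6,k=5: res = 154+11 = 165
i=6,k=6: res = 165+12 = 177
i=6,k=7: res = 177+13 = 190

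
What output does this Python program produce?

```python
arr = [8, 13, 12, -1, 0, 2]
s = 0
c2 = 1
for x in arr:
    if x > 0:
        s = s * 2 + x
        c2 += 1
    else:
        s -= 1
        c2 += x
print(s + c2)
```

142

x=8: >0, s = 0*2+8 = 8; c2=2
x=13: >0, s = 8*2+13 = 29; c2=3
x=12: >0, s = 29*2+12 = 70; c2=4
x=-1: not >0, s = 70-1 = 69; c2=3
x=0: not >0, s = 69-1 = 68; c2=3
x=2: >0, s = 68*2+2 = 138; c2=4
s+c2 = 138+4 = 142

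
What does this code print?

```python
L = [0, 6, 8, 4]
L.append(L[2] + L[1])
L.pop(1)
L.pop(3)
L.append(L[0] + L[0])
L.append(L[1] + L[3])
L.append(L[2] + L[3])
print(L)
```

append L[2]+L[1] = 8+6 = 14 → [0, 6, 8, 4, 14]
pop(1) removes 6 → [0, 8, 4, 14]
pop(3) removes 14 → [0, 8, 4]
append L[0]+L[0] = 0+0 = 0 → [0, 8, 4, 0]
append L[1]+L[3] = 8+0 = 8 → [0, 8, 4, 0, 8]
append L[2]+L[3] = 4+0 = 4 → [0, 8, 4, 0, 8, 4]

[0, 8, 4, 0, 8, 4]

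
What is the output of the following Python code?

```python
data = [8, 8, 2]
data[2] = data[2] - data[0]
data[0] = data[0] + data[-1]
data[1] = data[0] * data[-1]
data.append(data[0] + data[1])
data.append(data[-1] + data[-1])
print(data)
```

data[2] = data[2]-data[0] = 2-8 = -6 → [8, 8, -6]
data[0] = data[0]+data[-1] = 8+(-6) = 2 → [2, 8, -6]
data[1] = data[0]*data[-1] = 2*(-6) = -12 → [2, -12, -6]
append data[0]+data[1] = 2+(-12) = -10 → [2, -12, -6, -10]
append data[-1]+data[-1] = (-10)+(-10) = -20 → [2, -12, -6, -10, -20]

[2, -12, -6, -10, -20]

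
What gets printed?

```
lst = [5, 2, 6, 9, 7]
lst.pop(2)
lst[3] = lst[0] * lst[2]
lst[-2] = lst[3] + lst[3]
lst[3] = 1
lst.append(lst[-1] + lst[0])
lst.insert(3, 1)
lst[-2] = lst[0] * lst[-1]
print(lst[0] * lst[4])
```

pop(2) removes 6 → [5, 2, 9, 7]
lst[3] = lst[0]*lst[2] = 5*9 = 45 → [5, 2, 9, 45]
lst[-2] = lst[3]+lst[3] = 45+45 = 90 → [5, 2, 90, 45]
lst[3] = 1 → [5, 2, 90, 1]
append lst[-1]+lst[0] = 1+5 = 6 → [5, 2, 90, 1, 6]
insert 1 at 3 → [5, 2, 90, 1, 1, 6]
lst[-2] = lst[0]*lst[-1] = 5*6 = 30 → [5, 2, 90, 1, 30, 6]
lst[0]*lst[4] = 5*30 = 150

150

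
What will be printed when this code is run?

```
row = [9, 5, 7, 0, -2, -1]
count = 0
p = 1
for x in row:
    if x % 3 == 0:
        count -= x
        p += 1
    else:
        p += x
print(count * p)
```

x=9: %3==0, count = 0-9 = -9; p=2
x=5: not %3==0; p=7
x=7: not %3==0; p=14
x=0: %3==0, count = (-9)-0 = -9; p=15
x=-2: not %3==0; p=13
x=-1: not %3==0; p=12
count*p = (-9)*12 = -108

-108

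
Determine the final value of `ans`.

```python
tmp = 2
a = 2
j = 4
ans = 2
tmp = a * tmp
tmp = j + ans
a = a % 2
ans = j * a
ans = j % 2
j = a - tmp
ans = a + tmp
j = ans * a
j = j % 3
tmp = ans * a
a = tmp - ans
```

6

tmp = 2*2 = 4
tmp = 4+2 = 6
a = 2%2 = 0
ans = 4*0 = 0
ans = 4%2 = 0
j = 0-6 = -6
ans = 0+6 = 6
j = 6*0 = 0
j = 0%3 = 0
tmp = 6*0 = 0
a = 0-6 = -6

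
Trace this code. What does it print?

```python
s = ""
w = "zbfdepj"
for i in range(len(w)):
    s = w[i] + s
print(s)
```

jpedfbz

i=0: prepend 'z' → 'z'
i=1: prepend 'b' → 'bz'
i=2: prepend 'f' → 'fbz'
i=3: prepend 'd' → 'dfbz'
i=4: prepend 'e' → 'edfbz'
i=5: prepend 'p' → 'pedfbz'
i=6: prepend 'j' → 'jpedfbz'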